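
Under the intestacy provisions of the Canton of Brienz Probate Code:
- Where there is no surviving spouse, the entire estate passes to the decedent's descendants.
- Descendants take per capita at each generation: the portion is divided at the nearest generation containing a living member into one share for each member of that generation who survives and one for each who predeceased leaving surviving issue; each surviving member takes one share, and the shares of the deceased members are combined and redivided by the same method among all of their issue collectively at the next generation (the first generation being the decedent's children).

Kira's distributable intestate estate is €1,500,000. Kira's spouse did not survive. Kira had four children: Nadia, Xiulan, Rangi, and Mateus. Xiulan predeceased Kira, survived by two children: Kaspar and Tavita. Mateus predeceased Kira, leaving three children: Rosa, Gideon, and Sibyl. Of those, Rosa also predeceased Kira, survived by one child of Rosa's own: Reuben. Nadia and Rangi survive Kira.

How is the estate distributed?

The entire €1,500,000 passes to the descendants.
That amount (€1,500,000) is divided at the children's generation into 4 shares of €375,000. Nadia and Rangi each take €375,000. The 2 shares of the deceased (Xiulan and Mateus) are combined into a pool of €750,000.
That pool (€750,000) is divided at the grandchildren's generation into 5 shares of €150,000. Kaspar, Tavita, Gideon, and Sibyl each take €150,000. The remaining share for the deceased Rosa (€150,000) is carried to the next generation.
That pool (€150,000) passes entirely to Reuben, the sole taker at the great-grandchildren's generation.

Nadia: €375,000; Kaspar: €150,000; Tavita: €150,000; Rangi: €375,000; Reuben: €150,000; Gideon: €150,000; Sibyl: €150,000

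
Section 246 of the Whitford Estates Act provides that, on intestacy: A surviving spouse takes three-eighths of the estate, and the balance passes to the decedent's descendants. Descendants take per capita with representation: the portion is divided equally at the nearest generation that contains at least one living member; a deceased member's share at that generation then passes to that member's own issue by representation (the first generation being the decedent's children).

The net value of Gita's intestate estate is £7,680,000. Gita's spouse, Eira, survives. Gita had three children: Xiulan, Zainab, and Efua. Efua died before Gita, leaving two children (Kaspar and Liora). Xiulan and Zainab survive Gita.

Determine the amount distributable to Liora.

Liora receives £800,000.

Eira takes three-eighths of £7,680,000 = £2,880,000. The remaining £4,800,000 passes to the descendants.
The descendants' portion (£4,800,000) is divided into 3 shares of £1,600,000: Xiulan and Zainab each take £1,600,000; Efua's £1,600,000 share passes to Efua's issue.
Efua's share (£1,600,000) is divided into 2 shares of £800,000: Kaspar and Liora each take £800,000.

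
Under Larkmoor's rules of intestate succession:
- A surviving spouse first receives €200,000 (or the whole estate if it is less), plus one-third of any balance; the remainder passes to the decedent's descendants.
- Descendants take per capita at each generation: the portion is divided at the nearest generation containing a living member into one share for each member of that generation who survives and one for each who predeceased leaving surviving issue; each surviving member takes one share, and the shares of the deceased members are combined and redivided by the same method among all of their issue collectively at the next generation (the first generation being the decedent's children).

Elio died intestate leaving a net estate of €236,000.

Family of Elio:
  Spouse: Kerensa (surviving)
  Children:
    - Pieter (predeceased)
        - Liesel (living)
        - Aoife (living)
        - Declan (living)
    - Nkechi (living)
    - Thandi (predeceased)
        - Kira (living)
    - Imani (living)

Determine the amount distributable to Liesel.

Liesel receives €3,000.

Kerensa first takes €200,000, leaving a balance of €36,000. Kerensa then takes one-third of the balance (€12,000), for a total of €212,000. The remaining €24,000 passes to the descendants.
The descendants' portion (€24,000) is divided at the children's generation into 4 shares of €6,000. Nkechi and Imani each take €6,000. The 2 shares of the deceased (Pieter and Thandi) are combined into a pool of €12,000.
That pool (€12,000) is divided at the grandchildren's generation equally among Liesel, Aoife, Declan, and Kira: €3,000 each.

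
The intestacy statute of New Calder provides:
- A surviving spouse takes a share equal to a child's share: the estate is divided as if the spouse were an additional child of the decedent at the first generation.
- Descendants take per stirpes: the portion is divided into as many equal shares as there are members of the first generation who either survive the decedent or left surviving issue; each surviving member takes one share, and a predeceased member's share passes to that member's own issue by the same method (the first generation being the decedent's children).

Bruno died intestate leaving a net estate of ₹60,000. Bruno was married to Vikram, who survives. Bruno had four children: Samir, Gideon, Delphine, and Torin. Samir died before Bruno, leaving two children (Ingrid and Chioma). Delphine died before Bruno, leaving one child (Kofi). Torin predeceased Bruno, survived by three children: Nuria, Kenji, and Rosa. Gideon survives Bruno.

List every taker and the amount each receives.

The spouse counts as an additional share at the children's level, so there are 5 primary shares of ₹12,000. Vikram takes one such share (₹12,000).
The children's combined portion (₹48,000) is divided into 4 shares of ₹12,000: Gideon takes ₹12,000; Samir's ₹12,000 share passes to Samir's issue; Delphine's ₹12,000 share passes to Delphine's issue; Torin's ₹12,000 share passes to Torin's issue.
Samir's share (₹12,000) is divided into 2 shares of ₹6,000: Ingrid and Chioma each take ₹6,000.
Delphine's share (₹12,000) passes entirely to Kofi.
Torin's share (₹12,000) is divided into 3 shares of ₹4,000: Nuria, Kenji, and Rosa each take ₹4,000.

Vikram: ₹12,000; Ingrid: ₹6,000; Chioma: ₹6,000; Gideon: ₹12,000; Kofi: ₹12,000; Nuria: ₹4,000; Kenji: ₹4,000; Rosa: ₹4,000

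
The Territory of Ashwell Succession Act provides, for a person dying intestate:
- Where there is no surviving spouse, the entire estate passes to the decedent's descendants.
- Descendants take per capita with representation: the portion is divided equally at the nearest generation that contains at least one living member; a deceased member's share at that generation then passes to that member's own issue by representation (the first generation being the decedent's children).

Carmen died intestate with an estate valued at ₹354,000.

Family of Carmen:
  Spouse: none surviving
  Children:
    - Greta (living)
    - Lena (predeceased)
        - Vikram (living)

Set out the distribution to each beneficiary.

Greta: ₹177,000; Vikram: ₹177,000

The entire ₹354,000 passes to the descendants.
That amount (₹354,000) is divided into 2 shares of ₹177,000: Greta takes ₹177,000; Lena's ₹177,000 share passes to Lena's issue.
Lena's share (₹177,000) passes entirely to Vikram.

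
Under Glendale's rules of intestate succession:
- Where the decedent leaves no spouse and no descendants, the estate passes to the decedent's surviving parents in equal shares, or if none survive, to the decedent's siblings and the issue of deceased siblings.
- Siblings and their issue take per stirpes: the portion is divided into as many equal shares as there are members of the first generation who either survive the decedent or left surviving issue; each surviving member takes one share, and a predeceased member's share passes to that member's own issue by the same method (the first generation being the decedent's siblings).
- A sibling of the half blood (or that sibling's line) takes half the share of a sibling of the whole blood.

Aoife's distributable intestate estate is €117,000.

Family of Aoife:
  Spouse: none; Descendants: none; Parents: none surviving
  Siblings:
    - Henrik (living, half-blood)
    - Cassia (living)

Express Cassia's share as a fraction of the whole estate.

The entire €117,000 passes to the siblings and their issue.
Counting each half-blood sibling's line as half a unit, there are 3/2 units in €117,000, so one unit is €78,000. Whole-blood lines (Cassia) take €78,000 each; half-blood lines (Henrik) take €39,000 each.

Cassia receives 2/3 of the estate.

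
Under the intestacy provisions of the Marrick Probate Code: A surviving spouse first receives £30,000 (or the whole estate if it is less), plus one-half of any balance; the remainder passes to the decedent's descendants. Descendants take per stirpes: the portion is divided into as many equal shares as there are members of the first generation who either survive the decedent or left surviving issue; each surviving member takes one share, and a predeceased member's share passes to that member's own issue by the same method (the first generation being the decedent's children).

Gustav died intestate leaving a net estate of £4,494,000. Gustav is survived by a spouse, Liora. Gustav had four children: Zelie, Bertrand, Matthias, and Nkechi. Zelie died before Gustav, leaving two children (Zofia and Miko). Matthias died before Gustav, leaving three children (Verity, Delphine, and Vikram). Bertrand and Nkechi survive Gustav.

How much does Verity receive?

Verity receives £186,000.

Liora first takes £30,000, leaving a balance of £4,464,000. Liora then takes one-half of the balance (£2,232,000), for a total of £2,262,000. The remaining £2,232,000 passes to the descendants.
The descendants' portion (£2,232,000) is divided into 4 shares of £558,000: Bertrand and Nkechi each take £558,000; Zelie's £558,000 share passes to Zelie's issue; Matthias's £558,000 share passes to Matthias's issue.
Zelie's share (£558,000) is divided into 2 shares of £279,000: Zofia and Miko each take £279,000.
Matthias's share (£558,000) is divided into 3 shares of £186,000: Verity, Delphine, and Vikram each take £186,000.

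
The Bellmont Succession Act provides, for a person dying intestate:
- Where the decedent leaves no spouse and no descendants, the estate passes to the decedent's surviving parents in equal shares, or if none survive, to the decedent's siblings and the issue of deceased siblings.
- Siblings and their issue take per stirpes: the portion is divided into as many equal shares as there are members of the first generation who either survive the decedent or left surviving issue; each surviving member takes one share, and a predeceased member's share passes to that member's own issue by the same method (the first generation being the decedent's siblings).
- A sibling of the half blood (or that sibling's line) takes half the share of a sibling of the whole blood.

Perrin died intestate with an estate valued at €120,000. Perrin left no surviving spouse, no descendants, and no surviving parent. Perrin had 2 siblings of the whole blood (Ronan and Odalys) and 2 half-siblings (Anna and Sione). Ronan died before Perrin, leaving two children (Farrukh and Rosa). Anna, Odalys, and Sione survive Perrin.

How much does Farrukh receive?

Farrukh receives €20,000.

The entire €120,000 passes to the siblings and their issue.
Counting each half-blood sibling's line as half a unit, there are 3 units in €120,000, so one unit is €40,000. Whole-blood lines (Ronan and Odalys) take €40,000 each; half-blood lines (Anna and Sione) take €20,000 each.
Ronan's share (€40,000) is divided into 2 shares of €20,000: Farrukh and Rosa each take €20,000.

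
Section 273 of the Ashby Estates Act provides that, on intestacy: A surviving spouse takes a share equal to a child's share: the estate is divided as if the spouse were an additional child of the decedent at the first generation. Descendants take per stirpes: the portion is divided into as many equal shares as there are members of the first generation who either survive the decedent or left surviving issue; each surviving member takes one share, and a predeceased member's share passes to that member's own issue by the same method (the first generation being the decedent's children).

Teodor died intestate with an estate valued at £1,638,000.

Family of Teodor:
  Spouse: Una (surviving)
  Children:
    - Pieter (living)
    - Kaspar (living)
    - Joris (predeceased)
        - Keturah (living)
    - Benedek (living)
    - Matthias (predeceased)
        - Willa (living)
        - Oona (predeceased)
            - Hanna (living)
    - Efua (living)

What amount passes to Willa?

Willa receives £117,000.

The spouse counts as an additional share at the children's level, so there are 7 primary shares of £234,000. Una takes one such share (£234,000).
The children's combined portion (£1,404,000) is divided into 6 shares of £234,000: Pieter, Kaspar, Benedek, and Efua each take £234,000; Joris's £234,000 share passes to Joris's issue; Matthias's £234,000 share passes to Matthias's issue.
Joris's share (£234,000) passes entirely to Keturah.
Matthias's share (£234,000) is divided into 2 shares of £117,000: Willa takes £117,000; Oona's £117,000 share passes to Oona's issue.
Oona's share (£117,000) passes entirely to Hanna.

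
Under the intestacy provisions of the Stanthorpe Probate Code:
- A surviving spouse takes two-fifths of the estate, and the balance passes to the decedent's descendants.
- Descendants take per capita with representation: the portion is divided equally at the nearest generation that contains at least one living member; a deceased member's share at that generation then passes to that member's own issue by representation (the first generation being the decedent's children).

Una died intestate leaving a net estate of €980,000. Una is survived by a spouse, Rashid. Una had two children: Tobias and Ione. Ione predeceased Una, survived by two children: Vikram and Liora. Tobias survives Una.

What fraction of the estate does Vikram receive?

Vikram receives 3/20 of the estate.

Rashid takes two-fifths of €980,000 = €392,000. The remaining €588,000 passes to the descendants.
The descendants' portion (€588,000) is divided into 2 shares of €294,000: Tobias takes €294,000; Ione's €294,000 share passes to Ione's issue.
Ione's share (€294,000) is divided into 2 shares of €147,000: Vikram and Liora each take €147,000.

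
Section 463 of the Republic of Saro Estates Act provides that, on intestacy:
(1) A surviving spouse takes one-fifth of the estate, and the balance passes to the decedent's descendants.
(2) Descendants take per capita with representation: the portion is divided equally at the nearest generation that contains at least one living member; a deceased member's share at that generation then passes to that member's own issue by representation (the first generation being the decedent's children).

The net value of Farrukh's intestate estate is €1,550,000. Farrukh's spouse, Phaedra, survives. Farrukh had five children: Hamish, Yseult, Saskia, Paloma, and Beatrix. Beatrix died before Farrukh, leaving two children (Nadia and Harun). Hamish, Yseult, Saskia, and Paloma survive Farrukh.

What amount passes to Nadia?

Phaedra takes one-fifth of €1,550,000 = €310,000. The remaining €1,240,000 passes to the descendants.
The descendants' portion (€1,240,000) is divided into 5 shares of €248,000: Hamish, Yseult, Saskia, and Paloma each take €248,000; Beatrix's €248,000 share passes to Beatrix's issue.
Beatrix's share (€248,000) is divided into 2 shares of €124,000: Nadia and Harun each take €124,000.

Nadia receives €124,000.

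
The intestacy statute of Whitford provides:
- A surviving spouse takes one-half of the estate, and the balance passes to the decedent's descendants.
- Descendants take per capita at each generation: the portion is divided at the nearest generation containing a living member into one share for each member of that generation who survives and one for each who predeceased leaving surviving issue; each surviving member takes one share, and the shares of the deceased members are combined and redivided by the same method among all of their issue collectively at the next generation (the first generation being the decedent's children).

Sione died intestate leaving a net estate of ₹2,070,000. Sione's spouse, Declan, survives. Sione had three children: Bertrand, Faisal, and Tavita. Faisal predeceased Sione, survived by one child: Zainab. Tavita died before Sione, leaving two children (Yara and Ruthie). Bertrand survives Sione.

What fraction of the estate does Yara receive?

Yara receives 1/9 of the estate.

Declan takes one-half of ₹2,070,000 = ₹1,035,000. The remaining ₹1,035,000 passes to the descendants.
The descendants' portion (₹1,035,000) is divided at the children's generation into 3 shares of ₹345,000. Bertrand takes ₹345,000. The 2 shares of the deceased (Faisal and Tavita) are combined into a pool of ₹690,000.
That pool (₹690,000) is divided at the grandchildren's generation equally among Zainab, Yara, and Ruthie: ₹230,000 each.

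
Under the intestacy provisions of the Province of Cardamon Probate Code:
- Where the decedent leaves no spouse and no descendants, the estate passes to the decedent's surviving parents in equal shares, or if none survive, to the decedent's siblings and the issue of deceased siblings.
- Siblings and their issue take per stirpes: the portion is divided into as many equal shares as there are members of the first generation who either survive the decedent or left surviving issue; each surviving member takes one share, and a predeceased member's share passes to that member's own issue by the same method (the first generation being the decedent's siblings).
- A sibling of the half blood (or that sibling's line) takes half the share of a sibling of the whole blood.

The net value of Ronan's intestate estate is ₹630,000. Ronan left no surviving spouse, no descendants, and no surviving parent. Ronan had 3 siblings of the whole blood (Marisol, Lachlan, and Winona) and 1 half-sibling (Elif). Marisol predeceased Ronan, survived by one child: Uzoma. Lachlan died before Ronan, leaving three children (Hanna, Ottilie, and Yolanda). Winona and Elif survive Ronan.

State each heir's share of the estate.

The entire ₹630,000 passes to the siblings and their issue.
Counting each half-blood sibling's line as half a unit, there are 7/2 units in ₹630,000, so one unit is ₹180,000. Whole-blood lines (Marisol, Lachlan, and Winona) take ₹180,000 each; half-blood lines (Elif) take ₹90,000 each.
Marisol's share (₹180,000) passes entirely to Uzoma.
Lachlan's share (₹180,000) is divided into 3 shares of ₹60,000: Hanna, Ottilie, and Yolanda each take ₹60,000.

Uzoma: ₹180,000; Hanna: ₹60,000; Ottilie: ₹60,000; Yolanda: ₹60,000; Winona: ₹180,000; Elif: ₹90,000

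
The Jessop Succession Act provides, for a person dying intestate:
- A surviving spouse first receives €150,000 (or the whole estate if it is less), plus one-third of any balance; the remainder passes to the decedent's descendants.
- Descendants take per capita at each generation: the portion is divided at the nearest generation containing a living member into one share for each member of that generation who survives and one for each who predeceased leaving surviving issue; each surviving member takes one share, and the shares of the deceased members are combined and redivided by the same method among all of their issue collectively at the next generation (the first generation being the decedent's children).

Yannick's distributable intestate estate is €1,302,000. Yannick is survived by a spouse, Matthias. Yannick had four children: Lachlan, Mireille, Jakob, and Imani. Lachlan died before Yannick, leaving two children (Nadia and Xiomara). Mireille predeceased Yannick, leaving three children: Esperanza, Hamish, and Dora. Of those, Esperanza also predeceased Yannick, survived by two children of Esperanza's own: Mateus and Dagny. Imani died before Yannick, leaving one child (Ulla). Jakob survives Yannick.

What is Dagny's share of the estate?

Dagny receives €48,000.

Matthias first takes €150,000, leaving a balance of €1,152,000. Matthias then takes one-third of the balance (€384,000), for a total of €534,000. The remaining €768,000 passes to the descendants.
The descendants' portion (€768,000) is divided at the children's generation into 4 shares of €192,000. Jakob takes €192,000. The 3 shares of the deceased (Lachlan, Mireille, and Imani) are combined into a pool of €576,000.
That pool (€576,000) is divided at the grandchildren's generation into 6 shares of €96,000. Nadia, Xiomara, Hamish, Dora, and Ulla each take €96,000. The remaining share for the deceased Esperanza (€96,000) is carried to the next generation.
That pool (€96,000) is divided at the great-grandchildren's generation equally among Mateus and Dagny: €48,000 each.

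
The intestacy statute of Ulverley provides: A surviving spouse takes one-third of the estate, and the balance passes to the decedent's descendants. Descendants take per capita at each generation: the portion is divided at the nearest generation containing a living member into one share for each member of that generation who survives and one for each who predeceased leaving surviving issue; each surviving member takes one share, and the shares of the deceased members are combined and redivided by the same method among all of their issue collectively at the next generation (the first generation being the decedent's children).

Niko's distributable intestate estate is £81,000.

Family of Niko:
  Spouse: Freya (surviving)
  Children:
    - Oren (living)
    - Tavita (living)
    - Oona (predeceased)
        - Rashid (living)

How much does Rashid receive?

Rashid receives £18,000.

Freya takes one-third of £81,000 = £27,000. The remaining £54,000 passes to the descendants.
The descendants' portion (£54,000) is divided at the children's generation into 3 shares of £18,000. Oren and Tavita each take £18,000. The remaining share for the deceased Oona (£18,000) is carried to the next generation.
That pool (£18,000) passes entirely to Rashid, the sole taker at the grandchildren's generation.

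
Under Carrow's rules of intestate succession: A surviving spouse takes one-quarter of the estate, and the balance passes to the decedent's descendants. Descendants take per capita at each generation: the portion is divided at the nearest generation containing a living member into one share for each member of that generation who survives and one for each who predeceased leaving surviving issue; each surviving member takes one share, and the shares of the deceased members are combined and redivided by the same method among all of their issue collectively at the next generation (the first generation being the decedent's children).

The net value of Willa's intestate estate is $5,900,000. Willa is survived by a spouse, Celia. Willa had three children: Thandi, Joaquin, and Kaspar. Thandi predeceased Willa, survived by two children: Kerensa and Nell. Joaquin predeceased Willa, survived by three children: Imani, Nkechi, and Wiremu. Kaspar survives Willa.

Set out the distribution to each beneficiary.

Celia: $1,475,000; Kerensa: $590,000; Nell: $590,000; Imani: $590,000; Nkechi: $590,000; Wiremu: $590,000; Kaspar: $1,475,000

Celia takes one-quarter of $5,900,000 = $1,475,000. The remaining $4,425,000 passes to the descendants.
The descendants' portion ($4,425,000) is divided at the children's generation into 3 shares of $1,475,000. Kaspar takes $1,475,000. The 2 shares of the deceased (Thandi and Joaquin) are combined into a pool of $2,950,000.
That pool ($2,950,000) is divided at the grandchildren's generation equally among Kerensa, Nell, Imani, Nkechi, and Wiremu: $590,000 each.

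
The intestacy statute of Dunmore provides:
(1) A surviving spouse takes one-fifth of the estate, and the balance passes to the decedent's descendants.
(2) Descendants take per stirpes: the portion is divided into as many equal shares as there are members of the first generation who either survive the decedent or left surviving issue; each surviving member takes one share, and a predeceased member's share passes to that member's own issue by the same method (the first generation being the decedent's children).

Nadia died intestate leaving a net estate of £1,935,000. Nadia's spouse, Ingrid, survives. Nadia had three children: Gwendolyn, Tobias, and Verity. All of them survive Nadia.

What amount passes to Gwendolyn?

Ingrid takes one-fifth of £1,935,000 = £387,000. The remaining £1,548,000 passes to the descendants.
The descendants' portion (£1,548,000) is divided into 3 shares of £516,000: Gwendolyn, Tobias, and Verity each take £516,000.

Gwendolyn receives £516,000.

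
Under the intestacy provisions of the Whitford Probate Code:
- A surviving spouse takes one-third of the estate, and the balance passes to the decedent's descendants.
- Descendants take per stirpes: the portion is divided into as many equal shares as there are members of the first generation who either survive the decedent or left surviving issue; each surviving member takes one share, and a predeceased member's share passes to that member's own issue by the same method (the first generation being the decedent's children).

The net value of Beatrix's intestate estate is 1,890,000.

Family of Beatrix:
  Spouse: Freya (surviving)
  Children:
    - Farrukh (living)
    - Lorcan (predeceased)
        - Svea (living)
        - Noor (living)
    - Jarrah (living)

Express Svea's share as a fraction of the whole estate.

Svea receives 1/9 of the estate.

Freya takes one-third of 1,890,000 = 630,000. The remaining 1,260,000 passes to the descendants.
The descendants' portion (1,260,000) is divided into 3 shares of 420,000: Farrukh and Jarrah each take 420,000; Lorcan's 420,000 share passes to Lorcan's issue.
Lorcan's share (420,000) is divided into 2 shares of 210,000: Svea and Noor each take 210,000.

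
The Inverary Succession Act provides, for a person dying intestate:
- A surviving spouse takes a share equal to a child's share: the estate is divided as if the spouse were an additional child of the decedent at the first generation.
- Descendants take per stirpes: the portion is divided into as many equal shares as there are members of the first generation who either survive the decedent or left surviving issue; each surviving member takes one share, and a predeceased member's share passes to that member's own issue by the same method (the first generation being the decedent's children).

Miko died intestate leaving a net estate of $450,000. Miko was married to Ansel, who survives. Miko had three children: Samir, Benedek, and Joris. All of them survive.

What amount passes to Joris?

Joris receives $112,500.

The spouse counts as an additional share at the children's level, so there are 4 primary shares of $112,500. Ansel takes one such share ($112,500).
The children's combined portion ($337,500) is divided into 3 shares of $112,500: Samir, Benedek, and Joris each take $112,500.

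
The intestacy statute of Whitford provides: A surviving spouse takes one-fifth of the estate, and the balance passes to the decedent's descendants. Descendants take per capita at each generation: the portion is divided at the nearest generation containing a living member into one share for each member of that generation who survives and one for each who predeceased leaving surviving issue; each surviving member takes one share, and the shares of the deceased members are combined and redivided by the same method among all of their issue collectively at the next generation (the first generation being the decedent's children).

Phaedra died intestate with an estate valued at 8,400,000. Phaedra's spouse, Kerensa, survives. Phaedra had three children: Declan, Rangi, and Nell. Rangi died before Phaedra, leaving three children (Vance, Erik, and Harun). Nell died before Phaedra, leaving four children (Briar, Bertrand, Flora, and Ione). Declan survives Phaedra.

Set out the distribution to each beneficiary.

Kerensa takes one-fifth of 8,400,000 = 1,680,000. The remaining 6,720,000 passes to the descendants.
The descendants' portion (6,720,000) is divided at the children's generation into 3 shares of 2,240,000. Declan takes 2,240,000. The 2 shares of the deceased (Rangi and Nell) are combined into a pool of 4,480,000.
That pool (4,480,000) is divided at the grandchildren's generation equally among Vance, Erik, Harun, Briar, Bertrand, Flora, and Ione: 640,000 each.

Kerensa: 1,680,000; Declan: 2,240,000; Vance: 640,000; Erik: 640,000; Harun: 640,000; Briar: 640,000; Bertrand: 640,000; Flora: 640,000; Ione: 640,000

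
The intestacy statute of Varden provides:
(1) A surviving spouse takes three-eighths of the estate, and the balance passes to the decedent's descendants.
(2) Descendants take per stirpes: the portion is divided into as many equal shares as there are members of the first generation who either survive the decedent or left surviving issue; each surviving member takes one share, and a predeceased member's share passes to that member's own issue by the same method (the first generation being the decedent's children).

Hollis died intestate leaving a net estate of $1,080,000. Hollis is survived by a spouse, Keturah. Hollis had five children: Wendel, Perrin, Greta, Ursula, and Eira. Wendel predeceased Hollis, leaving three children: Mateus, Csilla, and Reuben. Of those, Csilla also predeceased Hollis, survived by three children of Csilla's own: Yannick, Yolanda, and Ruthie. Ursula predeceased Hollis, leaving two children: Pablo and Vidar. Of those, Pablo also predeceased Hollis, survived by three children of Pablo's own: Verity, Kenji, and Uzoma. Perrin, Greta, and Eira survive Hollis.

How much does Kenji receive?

Keturah takes three-eighths of $1,080,000 = $405,000. The remaining $675,000 passes to the descendants.
The descendants' portion ($675,000) is divided into 5 shares of $135,000: Perrin, Greta, and Eira each take $135,000; Wendel's $135,000 share passes to Wendel's issue; Ursula's $135,000 share passes to Ursula's issue.
Wendel's share ($135,000) is divided into 3 shares of $45,000: Mateus and Reuben each take $45,000; Csilla's $45,000 share passes to Csilla's issue.
Csilla's share ($45,000) is divided into 3 shares of $15,000: Yannick, Yolanda, and Ruthie each take $15,000.
Ursula's share ($135,000) is divided into 2 shares of $67,500: Vidar takes $67,500; Pablo's $67,500 share passes to Pablo's issue.
Pablo's share ($67,500) is divided into 3 shares of $22,500: Verity, Kenji, and Uzoma each take $22,500.

Kenji receives $22,500.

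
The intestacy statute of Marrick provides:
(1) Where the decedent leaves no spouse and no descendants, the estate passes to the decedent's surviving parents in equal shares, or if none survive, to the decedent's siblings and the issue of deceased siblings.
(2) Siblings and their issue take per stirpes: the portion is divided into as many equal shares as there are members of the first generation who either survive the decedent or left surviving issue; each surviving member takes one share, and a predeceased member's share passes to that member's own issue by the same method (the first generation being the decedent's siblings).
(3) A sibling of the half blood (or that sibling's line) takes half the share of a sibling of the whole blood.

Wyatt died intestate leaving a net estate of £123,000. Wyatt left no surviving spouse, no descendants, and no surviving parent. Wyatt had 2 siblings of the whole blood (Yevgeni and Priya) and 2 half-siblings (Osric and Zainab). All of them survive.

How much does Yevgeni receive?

The entire £123,000 passes to the siblings and their issue.
Counting each half-blood sibling's line as half a unit, there are 3 units in £123,000, so one unit is £41,000. Whole-blood lines (Yevgeni and Priya) take £41,000 each; half-blood lines (Osric and Zainab) take £20,500 each.

Yevgeni receives £41,000.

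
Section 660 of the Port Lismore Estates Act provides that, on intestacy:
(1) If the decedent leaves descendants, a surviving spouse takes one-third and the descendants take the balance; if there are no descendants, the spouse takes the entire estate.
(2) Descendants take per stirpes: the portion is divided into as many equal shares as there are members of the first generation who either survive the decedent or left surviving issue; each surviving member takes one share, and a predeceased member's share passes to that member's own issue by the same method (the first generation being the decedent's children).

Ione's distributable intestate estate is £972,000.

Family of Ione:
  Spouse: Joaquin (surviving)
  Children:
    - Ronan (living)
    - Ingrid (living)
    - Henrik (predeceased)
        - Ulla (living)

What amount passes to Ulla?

Joaquin takes one-third of £972,000 = £324,000. The remaining £648,000 passes to the descendants.
The descendants' portion (£648,000) is divided into 3 shares of £216,000: Ronan and Ingrid each take £216,000; Henrik's £216,000 share passes to Henrik's issue.
Henrik's share (£216,000) passes entirely to Ulla.

Ulla receives £216,000.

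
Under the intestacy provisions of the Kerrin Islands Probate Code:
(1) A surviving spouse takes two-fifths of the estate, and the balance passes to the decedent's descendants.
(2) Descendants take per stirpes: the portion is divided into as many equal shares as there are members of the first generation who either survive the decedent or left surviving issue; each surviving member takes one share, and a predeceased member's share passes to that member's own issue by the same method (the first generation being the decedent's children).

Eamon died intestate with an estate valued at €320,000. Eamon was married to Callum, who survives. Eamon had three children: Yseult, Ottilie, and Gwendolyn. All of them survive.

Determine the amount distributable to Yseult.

Yseult receives €64,000.

Callum takes two-fifths of €320,000 = €128,000. The remaining €192,000 passes to the descendants.
The descendants' portion (€192,000) is divided into 3 shares of €64,000: Yseult, Ottilie, and Gwendolyn each take €64,000.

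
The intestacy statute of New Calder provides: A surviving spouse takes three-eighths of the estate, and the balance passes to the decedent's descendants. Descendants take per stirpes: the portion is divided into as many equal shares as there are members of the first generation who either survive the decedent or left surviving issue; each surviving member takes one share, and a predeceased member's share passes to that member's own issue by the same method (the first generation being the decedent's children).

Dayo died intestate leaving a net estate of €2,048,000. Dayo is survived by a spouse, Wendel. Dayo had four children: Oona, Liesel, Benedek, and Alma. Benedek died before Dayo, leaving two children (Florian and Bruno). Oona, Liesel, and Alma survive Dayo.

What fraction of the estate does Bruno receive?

Wendel takes three-eighths of €2,048,000 = €768,000. The remaining €1,280,000 passes to the descendants.
The descendants' portion (€1,280,000) is divided into 4 shares of €320,000: Oona, Liesel, and Alma each take €320,000; Benedek's €320,000 share passes to Benedek's issue.
Benedek's share (€320,000) is divided into 2 shares of €160,000: Florian and Bruno each take €160,000.

Bruno receives 5/64 of the estate.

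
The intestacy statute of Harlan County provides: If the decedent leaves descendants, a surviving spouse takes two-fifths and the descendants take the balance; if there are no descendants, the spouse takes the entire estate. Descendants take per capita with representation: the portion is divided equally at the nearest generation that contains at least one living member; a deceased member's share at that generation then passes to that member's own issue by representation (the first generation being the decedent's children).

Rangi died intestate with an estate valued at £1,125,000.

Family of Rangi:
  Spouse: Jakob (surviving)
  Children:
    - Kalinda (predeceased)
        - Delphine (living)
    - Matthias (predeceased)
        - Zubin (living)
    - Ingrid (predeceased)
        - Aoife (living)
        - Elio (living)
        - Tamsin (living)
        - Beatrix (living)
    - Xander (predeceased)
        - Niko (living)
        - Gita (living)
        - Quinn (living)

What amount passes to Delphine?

Delphine receives £75,000.

Jakob takes two-fifths of £1,125,000 = £450,000. The remaining £675,000 passes to the descendants.
No child survives, so the initial division is made at the grandchildren's generation.
The descendants' portion (£675,000) is divided into 9 shares of £75,000: Delphine, Zubin, Aoife, Elio, Tamsin, Beatrix, Niko, Gita, and Quinn each take £75,000.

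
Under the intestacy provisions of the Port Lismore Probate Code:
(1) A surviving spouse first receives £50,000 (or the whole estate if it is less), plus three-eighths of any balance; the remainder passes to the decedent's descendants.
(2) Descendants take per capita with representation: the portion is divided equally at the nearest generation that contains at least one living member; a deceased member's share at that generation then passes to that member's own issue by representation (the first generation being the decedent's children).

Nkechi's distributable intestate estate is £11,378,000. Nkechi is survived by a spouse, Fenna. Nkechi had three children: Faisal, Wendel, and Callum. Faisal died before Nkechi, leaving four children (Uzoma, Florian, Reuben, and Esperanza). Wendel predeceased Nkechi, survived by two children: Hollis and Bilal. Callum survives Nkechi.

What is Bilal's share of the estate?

Bilal receives £1,180,000.

Fenna first takes £50,000, leaving a balance of £11,328,000. Fenna then takes three-eighths of the balance (£4,248,000), for a total of £4,298,000. The remaining £7,080,000 passes to the descendants.
The descendants' portion (£7,080,000) is divided into 3 shares of £2,360,000: Callum takes £2,360,000; Faisal's £2,360,000 share passes to Faisal's issue; Wendel's £2,360,000 share passes to Wendel's issue.
Faisal's share (£2,360,000) is divided into 4 shares of £590,000: Uzoma, Florian, Reuben, and Esperanza each take £590,000.
Wendel's share (£2,360,000) is divided into 2 shares of £1,180,000: Hollis and Bilal each take £1,180,000.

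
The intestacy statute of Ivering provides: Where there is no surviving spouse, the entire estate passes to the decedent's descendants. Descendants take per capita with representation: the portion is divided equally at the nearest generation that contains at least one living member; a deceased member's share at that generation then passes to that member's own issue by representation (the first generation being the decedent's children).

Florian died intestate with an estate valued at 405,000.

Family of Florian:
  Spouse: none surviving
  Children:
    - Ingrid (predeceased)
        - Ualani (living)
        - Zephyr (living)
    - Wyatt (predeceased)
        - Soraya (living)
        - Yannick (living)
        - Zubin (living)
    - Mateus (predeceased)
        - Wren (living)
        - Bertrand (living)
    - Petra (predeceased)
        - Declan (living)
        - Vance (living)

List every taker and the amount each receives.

Ualani: 45,000; Zephyr: 45,000; Soraya: 45,000; Yannick: 45,000; Zubin: 45,000; Wren: 45,000; Bertrand: 45,000; Declan: 45,000; Vance: 45,000

The entire 405,000 passes to the descendants.
No child survives, so the initial division is made at the grandchildren's generation.
That amount (405,000) is divided into 9 shares of 45,000: Ualani, Zephyr, Soraya, Yannick, Zubin, Wren, Bertrand, Declan, and Vance each take 45,000.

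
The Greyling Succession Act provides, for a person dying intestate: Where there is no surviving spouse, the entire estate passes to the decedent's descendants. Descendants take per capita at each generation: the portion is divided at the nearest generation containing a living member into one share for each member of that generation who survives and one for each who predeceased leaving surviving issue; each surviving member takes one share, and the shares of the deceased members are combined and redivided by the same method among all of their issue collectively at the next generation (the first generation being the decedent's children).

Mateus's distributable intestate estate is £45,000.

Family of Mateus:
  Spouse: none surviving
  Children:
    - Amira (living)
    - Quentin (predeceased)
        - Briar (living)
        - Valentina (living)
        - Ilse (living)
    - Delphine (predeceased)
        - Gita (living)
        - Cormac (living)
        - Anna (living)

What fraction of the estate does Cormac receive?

The entire £45,000 passes to the descendants.
That amount (£45,000) is divided at the children's generation into 3 shares of £15,000. Amira takes £15,000. The 2 shares of the deceased (Quentin and Delphine) are combined into a pool of £30,000.
That pool (£30,000) is divided at the grandchildren's generation equally among Briar, Valentina, Ilse, Gita, Cormac, and Anna: £5,000 each.

Cormac receives 1/9 of the estate.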